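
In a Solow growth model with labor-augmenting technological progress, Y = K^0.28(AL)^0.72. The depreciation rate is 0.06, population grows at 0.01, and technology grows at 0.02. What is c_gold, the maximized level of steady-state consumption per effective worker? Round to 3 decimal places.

c_gold ≈ 1.119

The effective depreciation rate is n + g + δ = 0.01 + 0.02 + 0.06 = 0.09.
Golden rule sets MPK = n+g+δ: 0.28·k^(0.28−1) = 0.09, so k_gold = (0.28/0.09)^(1/0.72) ≈ 4.8373.
y_gold = 4.8373^0.28 ≈ 1.5549.
c_gold = y_gold − (n+g+δ)·k_gold = 1.5549 − 0.09·4.8373 ≈ 1.1195.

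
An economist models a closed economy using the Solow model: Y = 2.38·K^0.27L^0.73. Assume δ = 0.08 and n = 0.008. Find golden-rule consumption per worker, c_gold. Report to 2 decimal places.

c_gold ≈ 3.62

n + δ = 0.008 + 0.08 = 0.088.
At the golden rule the marginal product of capital equals n+δ: 0.27·2.38·k^(0.27−1) = 0.088. Solving, k_gold = (0.27·2.38/0.088)^(1/0.73) ≈ 15.2342.
y_gold = 2.38·15.2342^0.27 ≈ 4.9652.
c_gold = y_gold − (n+δ)·k_gold = 4.9652 − 0.088·15.2342 ≈ 3.6246.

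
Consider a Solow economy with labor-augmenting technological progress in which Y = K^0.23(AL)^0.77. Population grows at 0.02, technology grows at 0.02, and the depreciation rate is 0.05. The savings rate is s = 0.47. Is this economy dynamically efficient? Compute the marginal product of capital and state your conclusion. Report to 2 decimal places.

dynamically inefficient; MPK ≈ 0.04

Break-even investment rate: n + g + δ = 0.02 + 0.02 + 0.05 = 0.09.
Steady-state k*: s·k^0.23 = 0.09·k gives k* = (0.47/0.09)^(1/0.77) ≈ 8.5562.
MPK = 0.23·8.5562^(-0.77) ≈ 0.0440.
MPK < n+g+δ = 0.09, so the economy is dynamically inefficient (over-saving).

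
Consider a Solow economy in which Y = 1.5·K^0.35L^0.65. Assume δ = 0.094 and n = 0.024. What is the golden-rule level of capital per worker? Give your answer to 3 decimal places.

n + δ = 0.024 + 0.094 = 0.118.
At the golden rule the marginal product of capital equals n+δ: 0.35·1.5·k^(0.35−1) = 0.118. Solving, k_gold = (0.35·1.5/0.118)^(1/0.65) ≈ 9.9392.

k_gold ≈ 9.939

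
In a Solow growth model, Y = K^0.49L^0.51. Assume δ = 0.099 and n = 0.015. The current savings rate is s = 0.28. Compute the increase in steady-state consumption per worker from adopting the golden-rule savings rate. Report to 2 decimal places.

The effective depreciation rate is n + δ = 0.015 + 0.099 = 0.114.
Current steady state (s = 0.28): k* = (0.28/0.114)^(1/0.51) ≈ 5.8237, y* = 5.8237^0.49 ≈ 2.3711, c* = (1−0.28)·2.3711 ≈ 1.7072.
At the golden rule the marginal product of capital equals n+δ: 0.49·k^(0.49−1) = 0.114. Solving, k_gold = (0.49/0.114)^(1/0.51) ≈ 17.4481.
y_gold = 17.4481^0.49 ≈ 4.0593, c_gold = y_gold − 0.114·k_gold ≈ 2.0703.
Gain: Δc = 2.0703 − 1.7072 ≈ 0.3631.

Δc ≈ 0.36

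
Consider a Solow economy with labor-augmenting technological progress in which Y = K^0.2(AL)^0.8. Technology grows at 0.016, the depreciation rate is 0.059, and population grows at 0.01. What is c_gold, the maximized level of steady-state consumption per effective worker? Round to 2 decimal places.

c_gold ≈ 0.99

The effective depreciation rate is n + g + δ = 0.01 + 0.016 + 0.059 = 0.085.
Maximizing c = f(k) − (n+g+δ)·k gives f'(k) = n+g+δ, i.e. 0.2·k^(0.2−1) = 0.085, so k_gold = (0.2/0.085)^(1/0.8) ≈ 2.9142.
y_gold = 2.9142^0.2 ≈ 1.2385.
c_gold = y_gold − (n+g+δ)·k_gold = 1.2385 − 0.085·2.9142 ≈ 0.9908.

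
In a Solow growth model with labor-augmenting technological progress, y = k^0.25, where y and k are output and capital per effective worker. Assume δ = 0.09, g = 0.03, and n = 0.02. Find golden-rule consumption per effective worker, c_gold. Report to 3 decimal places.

n + g + δ = 0.02 + 0.03 + 0.09 = 0.14.
At the golden rule the marginal product of capital equals n+g+δ: 0.25·k^(0.25−1) = 0.14. Solving, k_gold = (0.25/0.14)^(1/0.75) ≈ 2.1665.
y_gold = 2.1665^0.25 ≈ 1.2132.
c_gold = y_gold − (n+g+δ)·k_gold = 1.2132 − 0.14·2.1665 ≈ 0.9099.

c_gold ≈ 0.910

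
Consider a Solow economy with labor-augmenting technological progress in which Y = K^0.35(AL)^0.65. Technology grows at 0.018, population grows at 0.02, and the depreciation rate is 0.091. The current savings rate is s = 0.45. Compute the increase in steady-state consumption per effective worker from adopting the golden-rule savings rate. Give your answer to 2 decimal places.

n + g + δ = 0.02 + 0.018 + 0.091 = 0.129.
Current steady state (s = 0.45): k* = (0.45/0.129)^(1/0.65) ≈ 6.8360, y* = 6.8360^0.35 ≈ 1.9597, c* = (1−0.45)·1.9597 ≈ 1.0778.
Setting f'(k) = n+g+δ gives 0.35·k^(0.35−1) = 0.129, hence k_gold = (0.35/0.129)^(1/0.65) ≈ 4.6440.
y_gold = 4.6440^0.35 ≈ 1.7116, c_gold = y_gold − 0.129·k_gold ≈ 1.1126.
Gain: Δc = 1.1126 − 1.0778 ≈ 0.0347.

Δc ≈ 0.03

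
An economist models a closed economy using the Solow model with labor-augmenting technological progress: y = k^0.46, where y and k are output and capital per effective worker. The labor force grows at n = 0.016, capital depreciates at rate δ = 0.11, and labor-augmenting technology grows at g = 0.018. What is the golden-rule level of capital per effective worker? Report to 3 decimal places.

k_gold ≈ 8.591

Break-even investment rate: n + g + δ = 0.016 + 0.018 + 0.11 = 0.144.
Setting f'(k) = n+g+δ gives 0.46·k^(0.46−1) = 0.144, hence k_gold = (0.46/0.144)^(1/0.54) ≈ 8.5914.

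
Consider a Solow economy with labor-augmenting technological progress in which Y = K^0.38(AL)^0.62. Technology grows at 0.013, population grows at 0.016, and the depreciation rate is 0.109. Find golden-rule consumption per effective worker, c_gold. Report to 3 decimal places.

Capital per effective worker breaks even when investment replaces (n + g + δ)·k; here n + g + δ = 0.138.
At the golden rule the marginal product of capital equals n+g+δ: 0.38·k^(0.38−1) = 0.138. Solving, k_gold = (0.38/0.138)^(1/0.62) ≈ 5.1230.
y_gold = 5.1230^0.38 ≈ 1.8605.
c_gold = y_gold − (n+g+δ)·k_gold = 1.8605 − 0.138·5.1230 ≈ 1.1535.

c_gold ≈ 1.153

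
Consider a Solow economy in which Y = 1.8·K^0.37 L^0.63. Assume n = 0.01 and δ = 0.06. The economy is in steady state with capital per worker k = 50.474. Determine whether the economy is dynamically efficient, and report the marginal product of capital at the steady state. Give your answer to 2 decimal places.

dynamically inefficient; MPK ≈ 0.06

The effective depreciation rate is n + δ = 0.01 + 0.06 = 0.07.
MPK = 0.37·1.8·k^(0.37−1) = 0.37·1.8·50.474^(-0.63) ≈ 0.0563.
MPK < 0.07, so the economy is dynamically inefficient (over-saving).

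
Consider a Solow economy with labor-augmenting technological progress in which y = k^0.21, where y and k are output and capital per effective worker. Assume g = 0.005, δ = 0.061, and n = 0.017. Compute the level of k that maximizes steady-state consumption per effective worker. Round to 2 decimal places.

Break-even investment rate: n + g + δ = 0.017 + 0.005 + 0.061 = 0.083.
Golden rule sets MPK = n+g+δ: 0.21·k^(0.21−1) = 0.083, so k_gold = (0.21/0.083)^(1/0.79) ≈ 3.2382.

k_gold ≈ 3.24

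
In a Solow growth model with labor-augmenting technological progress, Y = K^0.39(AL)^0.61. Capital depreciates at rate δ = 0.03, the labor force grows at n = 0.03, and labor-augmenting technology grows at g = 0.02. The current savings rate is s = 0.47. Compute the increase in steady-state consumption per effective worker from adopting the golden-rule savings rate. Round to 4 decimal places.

The effective depreciation rate is n + g + δ = 0.03 + 0.02 + 0.03 = 0.08.
Current steady state (s = 0.47): k* = (0.47/0.08)^(1/0.61) ≈ 18.2250, y* = 18.2250^0.39 ≈ 3.1021, c* = (1−0.47)·3.1021 ≈ 1.6441.
Golden rule sets MPK = n+g+δ: 0.39·k^(0.39−1) = 0.08, so k_gold = (0.39/0.08)^(1/0.61) ≈ 13.4223.
y_gold = 13.4223^0.39 ≈ 2.7533, c_gold = y_gold − 0.08·k_gold ≈ 1.6795.
Gain: Δc = 1.6795 − 1.6441 ≈ 0.0354.

Δc ≈ 0.0354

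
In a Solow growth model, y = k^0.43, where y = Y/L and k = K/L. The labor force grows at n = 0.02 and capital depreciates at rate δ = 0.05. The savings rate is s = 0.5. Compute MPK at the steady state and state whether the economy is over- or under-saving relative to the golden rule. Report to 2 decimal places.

over-saving; MPK ≈ 0.06

n + δ = 0.02 + 0.05 = 0.07.
Steady-state k*: s·k^0.43 = 0.07·k gives k* = (0.5/0.07)^(1/0.57) ≈ 31.4790.
MPK = 0.43·31.4790^(-0.57) ≈ 0.0602.
MPK < n+δ = 0.07, so the economy is dynamically inefficient (over-saving).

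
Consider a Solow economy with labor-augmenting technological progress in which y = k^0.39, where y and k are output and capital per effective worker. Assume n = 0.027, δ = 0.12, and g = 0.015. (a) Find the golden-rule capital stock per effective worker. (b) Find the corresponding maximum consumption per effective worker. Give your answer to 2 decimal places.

(a) k_gold ≈ 4.22; (b) c_gold ≈ 1.07

Break-even investment rate: n + g + δ = 0.027 + 0.015 + 0.12 = 0.162.
Maximizing c = f(k) − (n+g+δ)·k gives f'(k) = n+g+δ, i.e. 0.39·k^(0.39−1) = 0.162, so k_gold = (0.39/0.162)^(1/0.61) ≈ 4.2217.
y_gold = 4.2217^0.39 ≈ 1.7536; c_gold = y_gold − 0.162·k_gold ≈ 1.0697.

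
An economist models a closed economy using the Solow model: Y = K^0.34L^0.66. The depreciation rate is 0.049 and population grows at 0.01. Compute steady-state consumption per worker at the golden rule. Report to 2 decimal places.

Capital per worker breaks even when investment replaces (n + δ)·k; here n + δ = 0.059.
At the golden rule the marginal product of capital equals n+δ: 0.34·k^(0.34−1) = 0.059. Solving, k_gold = (0.34/0.059)^(1/0.66) ≈ 14.2058.
y_gold = 14.2058^0.34 ≈ 2.4651.
c_gold = y_gold − (n+δ)·k_gold = 2.4651 − 0.059·14.2058 ≈ 1.6270.

c_gold ≈ 1.63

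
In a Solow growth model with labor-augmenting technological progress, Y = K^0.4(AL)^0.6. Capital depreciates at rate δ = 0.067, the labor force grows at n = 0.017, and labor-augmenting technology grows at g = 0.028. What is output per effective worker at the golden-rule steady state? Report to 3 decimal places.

y_gold ≈ 2.336

Break-even investment rate: n + g + δ = 0.017 + 0.028 + 0.067 = 0.112.
Maximizing c = f(k) − (n+g+δ)·k gives f'(k) = n+g+δ, i.e. 0.4·k^(0.4−1) = 0.112, so k_gold = (0.4/0.112)^(1/0.6) ≈ 8.3446.
Output: y_gold = k_gold^0.4 = 8.3446^0.4 ≈ 2.3365.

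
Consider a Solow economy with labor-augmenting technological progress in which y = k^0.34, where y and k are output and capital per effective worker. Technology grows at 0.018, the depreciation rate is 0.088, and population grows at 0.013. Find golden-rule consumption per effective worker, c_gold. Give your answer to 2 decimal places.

n + g + δ = 0.013 + 0.018 + 0.088 = 0.119.
Golden rule sets MPK = n+g+δ: 0.34·k^(0.34−1) = 0.119, so k_gold = (0.34/0.119)^(1/0.66) ≈ 4.9069.
y_gold = 4.9069^0.34 ≈ 1.7174.
c_gold = y_gold − (n+g+δ)·k_gold = 1.7174 − 0.119·4.9069 ≈ 1.1335.

c_gold ≈ 1.13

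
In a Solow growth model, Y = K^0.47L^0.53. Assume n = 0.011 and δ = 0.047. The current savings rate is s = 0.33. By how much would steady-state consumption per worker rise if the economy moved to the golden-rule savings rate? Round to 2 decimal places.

The effective depreciation rate is n + δ = 0.011 + 0.047 = 0.058.
Current steady state (s = 0.33): k* = (0.33/0.058)^(1/0.53) ≈ 26.5883, y* = 26.5883^0.47 ≈ 4.6731, c* = (1−0.33)·4.6731 ≈ 3.1310.
At the golden rule the marginal product of capital equals n+δ: 0.47·k^(0.47−1) = 0.058. Solving, k_gold = (0.47/0.058)^(1/0.53) ≈ 51.8169.
y_gold = 51.8169^0.47 ≈ 6.3944, c_gold = y_gold − 0.058·k_gold ≈ 3.3890.
Gain: Δc = 3.3890 − 3.1310 ≈ 0.2581.

Δc ≈ 0.26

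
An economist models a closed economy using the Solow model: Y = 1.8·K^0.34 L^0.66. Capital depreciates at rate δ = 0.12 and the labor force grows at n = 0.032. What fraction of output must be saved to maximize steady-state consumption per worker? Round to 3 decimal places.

s_gold = 0.340

n + δ = 0.032 + 0.12 = 0.152.
At the golden rule MPK = n+δ, and in any Cobb-Douglas steady state s = (n+δ)·k/y = MPK·k/y = capital's share 0.34.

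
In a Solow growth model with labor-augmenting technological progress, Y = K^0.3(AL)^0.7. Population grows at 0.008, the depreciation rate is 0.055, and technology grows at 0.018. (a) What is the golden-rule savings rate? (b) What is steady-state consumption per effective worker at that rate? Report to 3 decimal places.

The effective depreciation rate is n + g + δ = 0.008 + 0.018 + 0.055 = 0.081.
For Cobb-Douglas, s_gold equals capital's share: s_gold = 0.3.
Golden rule sets MPK = n+g+δ: 0.3·k^(0.3−1) = 0.081, so k_gold = (0.3/0.081)^(1/0.7) ≈ 6.4914.
y_gold = 6.4914^0.3 ≈ 1.7527; c_gold = (1−0.3)·y_gold ≈ 1.2269.

(a) s_gold = 0.300; (b) c_gold ≈ 1.227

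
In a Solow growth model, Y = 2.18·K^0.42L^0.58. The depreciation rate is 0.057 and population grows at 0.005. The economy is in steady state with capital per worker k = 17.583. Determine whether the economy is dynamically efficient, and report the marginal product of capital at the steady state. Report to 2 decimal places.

n + δ = 0.005 + 0.057 = 0.062.
MPK = 0.42·2.18·k^(0.42−1) = 0.42·2.18·17.583^(-0.58) ≈ 0.1736.
MPK > 0.062, so the economy is dynamically efficient (under-saving).

dynamically efficient; MPK ≈ 0.17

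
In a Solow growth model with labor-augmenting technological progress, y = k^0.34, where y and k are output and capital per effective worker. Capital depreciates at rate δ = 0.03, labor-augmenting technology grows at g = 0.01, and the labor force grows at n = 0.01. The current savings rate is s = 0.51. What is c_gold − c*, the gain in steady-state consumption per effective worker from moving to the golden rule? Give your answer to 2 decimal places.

The effective depreciation rate is n + g + δ = 0.01 + 0.01 + 0.03 = 0.05.
Current steady state (s = 0.51): k* = (0.51/0.05)^(1/0.66) ≈ 33.7429, y* = 33.7429^0.34 ≈ 3.3081, c* = (1−0.51)·3.3081 ≈ 1.6210.
At the golden rule the marginal product of capital equals n+g+δ: 0.34·k^(0.34−1) = 0.05. Solving, k_gold = (0.34/0.05)^(1/0.66) ≈ 18.2548.
y_gold = 18.2548^0.34 ≈ 2.6845, c_gold = y_gold − 0.05·k_gold ≈ 1.7718.
Gain: Δc = 1.7718 − 1.6210 ≈ 0.1508.

Δc ≈ 0.15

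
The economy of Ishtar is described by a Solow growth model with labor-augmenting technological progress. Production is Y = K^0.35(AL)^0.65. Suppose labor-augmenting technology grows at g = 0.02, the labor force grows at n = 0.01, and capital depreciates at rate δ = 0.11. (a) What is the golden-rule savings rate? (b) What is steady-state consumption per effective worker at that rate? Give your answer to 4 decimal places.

Break-even investment rate: n + g + δ = 0.01 + 0.02 + 0.11 = 0.14.
For Cobb-Douglas, s_gold equals capital's share: s_gold = 0.35.
Maximizing c = f(k) − (n+g+δ)·k gives f'(k) = n+g+δ, i.e. 0.35·k^(0.35−1) = 0.14, so k_gold = (0.35/0.14)^(1/0.65) ≈ 4.0946.
y_gold = 4.0946^0.35 ≈ 1.6379; c_gold = (1−0.35)·y_gold ≈ 1.0646.

(a) s_gold = 0.3500; (b) c_gold ≈ 1.0646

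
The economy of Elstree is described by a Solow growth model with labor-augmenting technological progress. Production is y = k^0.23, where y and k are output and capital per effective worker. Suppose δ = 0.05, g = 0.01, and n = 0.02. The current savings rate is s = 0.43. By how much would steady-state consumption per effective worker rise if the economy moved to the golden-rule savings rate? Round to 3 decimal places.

Capital per effective worker breaks even when investment replaces (n + g + δ)·k; here n + g + δ = 0.08.
Current steady state (s = 0.43): k* = (0.43/0.08)^(1/0.77) ≈ 8.8827, y* = 8.8827^0.23 ≈ 1.6526, c* = (1−0.43)·1.6526 ≈ 0.9420.
Golden rule sets MPK = n+g+δ: 0.23·k^(0.23−1) = 0.08, so k_gold = (0.23/0.08)^(1/0.77) ≈ 3.9412.
y_gold = 3.9412^0.23 ≈ 1.3709, c_gold = y_gold − 0.08·k_gold ≈ 1.0556.
Gain: Δc = 1.0556 − 0.9420 ≈ 0.1136.

Δc ≈ 0.114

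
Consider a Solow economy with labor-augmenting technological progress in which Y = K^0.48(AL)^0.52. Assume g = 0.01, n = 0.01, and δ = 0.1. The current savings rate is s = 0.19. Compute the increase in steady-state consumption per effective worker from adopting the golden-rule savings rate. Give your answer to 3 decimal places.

Capital per effective worker breaks even when investment replaces (n + g + δ)·k; here n + g + δ = 0.12.
Current steady state (s = 0.19): k* = (0.19/0.12)^(1/0.52) ≈ 2.4199, y* = 2.4199^0.48 ≈ 1.5283, c* = (1−0.19)·1.5283 ≈ 1.2380.
At the golden rule the marginal product of capital equals n+g+δ: 0.48·k^(0.48−1) = 0.12. Solving, k_gold = (0.48/0.12)^(1/0.52) ≈ 14.3816.
y_gold = 14.3816^0.48 ≈ 3.5954, c_gold = y_gold − 0.12·k_gold ≈ 1.8696.
Gain: Δc = 1.8696 − 1.2380 ≈ 0.6317.

Δc ≈ 0.632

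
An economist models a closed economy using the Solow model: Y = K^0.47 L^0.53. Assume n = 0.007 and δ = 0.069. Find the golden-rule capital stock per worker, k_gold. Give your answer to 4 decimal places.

k_gold ≈ 31.1164

n + δ = 0.007 + 0.069 = 0.076.
Golden rule sets MPK = n+δ: 0.47·k^(0.47−1) = 0.076, so k_gold = (0.47/0.076)^(1/0.53) ≈ 31.1164.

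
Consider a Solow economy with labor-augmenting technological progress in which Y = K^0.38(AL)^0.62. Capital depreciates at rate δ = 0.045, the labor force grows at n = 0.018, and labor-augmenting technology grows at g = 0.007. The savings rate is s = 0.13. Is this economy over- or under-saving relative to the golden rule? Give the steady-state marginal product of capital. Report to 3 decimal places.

under-saving; MPK ≈ 0.205

The effective depreciation rate is n + g + δ = 0.018 + 0.007 + 0.045 = 0.07.
Steady-state k*: s·k^0.38 = 0.07·k gives k* = (0.13/0.07)^(1/0.62) ≈ 2.7141.
MPK = 0.38·2.7141^(-0.62) ≈ 0.2046.
MPK > n+g+δ = 0.07, so the economy is dynamically efficient (under-saving).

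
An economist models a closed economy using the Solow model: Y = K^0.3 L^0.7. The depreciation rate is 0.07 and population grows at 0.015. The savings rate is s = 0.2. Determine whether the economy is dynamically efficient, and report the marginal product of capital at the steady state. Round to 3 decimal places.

dynamically efficient; MPK ≈ 0.128

n + δ = 0.015 + 0.07 = 0.085.
Steady-state k*: s·k^0.3 = 0.085·k gives k* = (0.2/0.085)^(1/0.7) ≈ 3.3953.
MPK = 0.3·3.3953^(-0.7) ≈ 0.1275.
MPK > n+δ = 0.085, so the economy is dynamically efficient (under-saving).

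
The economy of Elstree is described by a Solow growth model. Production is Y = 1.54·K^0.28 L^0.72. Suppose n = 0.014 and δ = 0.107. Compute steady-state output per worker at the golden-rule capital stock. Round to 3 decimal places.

The effective depreciation rate is n + δ = 0.014 + 0.107 = 0.121.
Golden rule sets MPK = n+δ: 0.28·1.54·k^(0.28−1) = 0.121, so k_gold = (0.28·1.54/0.121)^(1/0.72) ≈ 5.8414.
Output: y_gold = 1.54·k_gold^0.28 = 1.54·5.8414^0.28 ≈ 2.5243.

y_gold ≈ 2.524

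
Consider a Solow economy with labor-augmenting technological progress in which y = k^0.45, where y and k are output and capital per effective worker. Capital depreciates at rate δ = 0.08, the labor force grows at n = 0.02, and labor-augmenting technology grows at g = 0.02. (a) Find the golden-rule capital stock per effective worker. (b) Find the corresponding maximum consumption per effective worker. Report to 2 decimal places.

(a) k_gold ≈ 11.06; (b) c_gold ≈ 1.62

Break-even investment rate: n + g + δ = 0.02 + 0.02 + 0.08 = 0.12.
Setting f'(k) = n+g+δ gives 0.45·k^(0.45−1) = 0.12, hence k_gold = (0.45/0.12)^(1/0.55) ≈ 11.0584.
y_gold = 11.0584^0.45 ≈ 2.9489; c_gold = y_gold − 0.12·k_gold ≈ 1.6219.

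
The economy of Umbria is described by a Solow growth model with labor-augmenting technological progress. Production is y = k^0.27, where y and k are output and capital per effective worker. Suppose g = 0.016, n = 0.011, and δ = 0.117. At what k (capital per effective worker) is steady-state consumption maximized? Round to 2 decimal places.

Capital per effective worker breaks even when investment replaces (n + g + δ)·k; here n + g + δ = 0.144.
Maximizing c = f(k) − (n+g+δ)·k gives f'(k) = n+g+δ, i.e. 0.27·k^(0.27−1) = 0.144, so k_gold = (0.27/0.144)^(1/0.73) ≈ 2.3658.

k_gold ≈ 2.37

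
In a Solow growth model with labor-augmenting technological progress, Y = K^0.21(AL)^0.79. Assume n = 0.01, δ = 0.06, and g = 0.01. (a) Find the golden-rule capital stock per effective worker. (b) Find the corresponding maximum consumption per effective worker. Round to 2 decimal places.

Break-even investment rate: n + g + δ = 0.01 + 0.01 + 0.06 = 0.08.
At the golden rule the marginal product of capital equals n+g+δ: 0.21·k^(0.21−1) = 0.08. Solving, k_gold = (0.21/0.08)^(1/0.79) ≈ 3.3927.
y_gold = 3.3927^0.21 ≈ 1.2925; c_gold = y_gold − 0.08·k_gold ≈ 1.0210.

(a) k_gold ≈ 3.39; (b) c_gold ≈ 1.02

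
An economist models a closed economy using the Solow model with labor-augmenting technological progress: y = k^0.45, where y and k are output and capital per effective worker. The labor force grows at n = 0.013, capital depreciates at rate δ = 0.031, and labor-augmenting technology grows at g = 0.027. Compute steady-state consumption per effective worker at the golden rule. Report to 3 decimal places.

c_gold ≈ 2.492

Break-even investment rate: n + g + δ = 0.013 + 0.027 + 0.031 = 0.071.
Maximizing c = f(k) − (n+g+δ)·k gives f'(k) = n+g+δ, i.e. 0.45·k^(0.45−1) = 0.071, so k_gold = (0.45/0.071)^(1/0.55) ≈ 28.7143.
y_gold = 28.7143^0.45 ≈ 4.5305.
c_gold = y_gold − (n+g+δ)·k_gold = 4.5305 − 0.071·28.7143 ≈ 2.4918.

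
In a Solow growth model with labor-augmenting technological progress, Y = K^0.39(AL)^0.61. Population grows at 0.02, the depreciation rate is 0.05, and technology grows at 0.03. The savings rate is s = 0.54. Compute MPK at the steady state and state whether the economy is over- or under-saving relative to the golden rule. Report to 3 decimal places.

over-saving; MPK ≈ 0.072

Capital per effective worker breaks even when investment replaces (n + g + δ)·k; here n + g + δ = 0.1.
Steady-state k*: s·k^0.39 = 0.1·k gives k* = (0.54/0.1)^(1/0.61) ≈ 15.8725.
MPK = 0.39·15.8725^(-0.61) ≈ 0.0722.
MPK < n+g+δ = 0.1, so the economy is dynamically inefficient (over-saving).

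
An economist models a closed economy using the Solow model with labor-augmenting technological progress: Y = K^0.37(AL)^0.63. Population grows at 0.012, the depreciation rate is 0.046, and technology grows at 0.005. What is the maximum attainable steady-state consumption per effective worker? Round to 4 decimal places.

c_gold ≈ 1.7819

n + g + δ = 0.012 + 0.005 + 0.046 = 0.063.
At the golden rule the marginal product of capital equals n+g+δ: 0.37·k^(0.37−1) = 0.063. Solving, k_gold = (0.37/0.063)^(1/0.63) ≈ 16.6117.
y_gold = 16.6117^0.37 ≈ 2.8285.
c_gold = y_gold − (n+g+δ)·k_gold = 2.8285 − 0.063·16.6117 ≈ 1.7819.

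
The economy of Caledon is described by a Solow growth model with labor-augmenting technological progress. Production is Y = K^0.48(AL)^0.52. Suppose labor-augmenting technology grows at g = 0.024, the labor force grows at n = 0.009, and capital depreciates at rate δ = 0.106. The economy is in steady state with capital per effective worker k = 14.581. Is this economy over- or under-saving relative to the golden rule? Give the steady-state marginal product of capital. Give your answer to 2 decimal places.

Capital per effective worker breaks even when investment replaces (n + g + δ)·k; here n + g + δ = 0.139.
MPK = 0.48·k^(0.48−1) = 0.48·14.581^(-0.52) ≈ 0.1191.
MPK < 0.139, so the economy is dynamically inefficient (over-saving).

over-saving; MPK ≈ 0.12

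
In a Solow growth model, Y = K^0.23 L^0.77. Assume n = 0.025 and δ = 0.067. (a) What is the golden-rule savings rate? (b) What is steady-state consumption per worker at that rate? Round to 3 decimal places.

(a) s_gold = 0.230; (b) c_gold ≈ 1.012

The effective depreciation rate is n + δ = 0.025 + 0.067 = 0.092.
For Cobb-Douglas, s_gold equals capital's share: s_gold = 0.23.
At the golden rule the marginal product of capital equals n+δ: 0.23·k^(0.23−1) = 0.092. Solving, k_gold = (0.23/0.092)^(1/0.77) ≈ 3.2870.
y_gold = 3.2870^0.23 ≈ 1.3148; c_gold = (1−0.23)·y_gold ≈ 1.0124.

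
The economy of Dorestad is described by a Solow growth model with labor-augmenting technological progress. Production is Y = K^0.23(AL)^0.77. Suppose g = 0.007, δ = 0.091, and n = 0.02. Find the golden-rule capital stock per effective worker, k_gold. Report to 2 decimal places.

Capital per effective worker breaks even when investment replaces (n + g + δ)·k; here n + g + δ = 0.118.
At the golden rule the marginal product of capital equals n+g+δ: 0.23·k^(0.23−1) = 0.118. Solving, k_gold = (0.23/0.118)^(1/0.77) ≈ 2.3792.

k_gold ≈ 2.38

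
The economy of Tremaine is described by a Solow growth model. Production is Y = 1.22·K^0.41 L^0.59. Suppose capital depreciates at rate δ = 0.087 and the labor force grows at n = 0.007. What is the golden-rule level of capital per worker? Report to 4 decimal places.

The effective depreciation rate is n + δ = 0.007 + 0.087 = 0.094.
At the golden rule the marginal product of capital equals n+δ: 0.41·1.22·k^(0.41−1) = 0.094. Solving, k_gold = (0.41·1.22/0.094)^(1/0.59) ≈ 17.0034.

k_gold ≈ 17.0034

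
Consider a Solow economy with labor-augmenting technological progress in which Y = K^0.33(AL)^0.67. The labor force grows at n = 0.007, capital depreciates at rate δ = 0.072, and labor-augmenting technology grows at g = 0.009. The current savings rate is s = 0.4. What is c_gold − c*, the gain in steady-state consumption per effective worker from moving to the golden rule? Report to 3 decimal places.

Capital per effective worker breaks even when investment replaces (n + g + δ)·k; here n + g + δ = 0.088.
Current steady state (s = 0.4): k* = (0.4/0.088)^(1/0.67) ≈ 9.5821, y* = 9.5821^0.33 ≈ 2.1081, c* = (1−0.4)·2.1081 ≈ 1.2648.
Maximizing c = f(k) − (n+g+δ)·k gives f'(k) = n+g+δ, i.e. 0.33·k^(0.33−1) = 0.088, so k_gold = (0.33/0.088)^(1/0.67) ≈ 7.1906.
y_gold = 7.1906^0.33 ≈ 1.9175, c_gold = y_gold − 0.088·k_gold ≈ 1.2847.
Gain: Δc = 1.2847 − 1.2648 ≈ 0.0199.

Δc ≈ 0.020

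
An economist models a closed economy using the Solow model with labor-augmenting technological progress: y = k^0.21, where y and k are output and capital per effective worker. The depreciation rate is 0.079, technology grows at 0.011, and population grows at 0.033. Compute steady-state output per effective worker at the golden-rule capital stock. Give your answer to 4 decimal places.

Break-even investment rate: n + g + δ = 0.033 + 0.011 + 0.079 = 0.123.
Setting f'(k) = n+g+δ gives 0.21·k^(0.21−1) = 0.123, hence k_gold = (0.21/0.123)^(1/0.79) ≈ 1.9682.
Output: y_gold = k_gold^0.21 = 1.9682^0.21 ≈ 1.1528.

y_gold ≈ 1.1528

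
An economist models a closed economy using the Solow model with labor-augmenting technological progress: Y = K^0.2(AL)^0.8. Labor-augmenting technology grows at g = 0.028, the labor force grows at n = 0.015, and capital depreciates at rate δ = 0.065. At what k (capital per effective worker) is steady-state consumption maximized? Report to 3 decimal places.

k_gold ≈ 2.160

The effective depreciation rate is n + g + δ = 0.015 + 0.028 + 0.065 = 0.108.
Setting f'(k) = n+g+δ gives 0.2·k^(0.2−1) = 0.108, hence k_gold = (0.2/0.108)^(1/0.8) ≈ 2.1603.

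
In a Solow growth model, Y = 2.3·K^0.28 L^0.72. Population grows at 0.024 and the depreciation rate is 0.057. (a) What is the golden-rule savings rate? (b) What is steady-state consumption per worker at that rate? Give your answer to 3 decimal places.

(a) s_gold = 0.280; (b) c_gold ≈ 3.709

Break-even investment rate: n + δ = 0.024 + 0.057 = 0.081.
For Cobb-Douglas, s_gold equals capital's share: s_gold = 0.28.
Golden rule sets MPK = n+δ: 0.28·2.3·k^(0.28−1) = 0.081, so k_gold = (0.28·2.3/0.081)^(1/0.72) ≈ 17.8056.
y_gold = 2.3·17.8056^0.28 ≈ 5.1509; c_gold = (1−0.28)·y_gold ≈ 3.7087.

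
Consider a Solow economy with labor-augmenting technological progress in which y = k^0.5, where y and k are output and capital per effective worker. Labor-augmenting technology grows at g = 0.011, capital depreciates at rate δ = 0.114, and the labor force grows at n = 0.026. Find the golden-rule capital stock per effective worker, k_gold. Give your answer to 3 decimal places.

k_gold ≈ 10.964

Capital per effective worker breaks even when investment replaces (n + g + δ)·k; here n + g + δ = 0.151.
Maximizing c = f(k) − (n+g+δ)·k gives f'(k) = n+g+δ, i.e. 0.5·k^(0.5−1) = 0.151, so k_gold = (0.5/0.151)^(1/0.5) ≈ 10.9644.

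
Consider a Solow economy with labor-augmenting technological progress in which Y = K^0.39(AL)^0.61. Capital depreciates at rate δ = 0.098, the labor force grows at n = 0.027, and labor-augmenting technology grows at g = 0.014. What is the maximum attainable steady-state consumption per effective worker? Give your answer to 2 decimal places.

Capital per effective worker breaks even when investment replaces (n + g + δ)·k; here n + g + δ = 0.139.
Maximizing c = f(k) − (n+g+δ)·k gives f'(k) = n+g+δ, i.e. 0.39·k^(0.39−1) = 0.139, so k_gold = (0.39/0.139)^(1/0.61) ≈ 5.4264.
y_gold = 5.4264^0.39 ≈ 1.9340.
c_gold = y_gold − (n+g+δ)·k_gold = 1.9340 − 0.139·5.4264 ≈ 1.1797.

c_gold ≈ 1.18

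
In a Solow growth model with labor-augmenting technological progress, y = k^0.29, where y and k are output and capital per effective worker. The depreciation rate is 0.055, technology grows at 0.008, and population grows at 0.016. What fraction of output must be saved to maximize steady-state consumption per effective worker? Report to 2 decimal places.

s_gold = 0.29

Break-even investment rate: n + g + δ = 0.016 + 0.008 + 0.055 = 0.079.
At the golden rule MPK = n+g+δ, and in any Cobb-Douglas steady state s = (n+g+δ)·k/y = MPK·k/y = capital's share 0.29.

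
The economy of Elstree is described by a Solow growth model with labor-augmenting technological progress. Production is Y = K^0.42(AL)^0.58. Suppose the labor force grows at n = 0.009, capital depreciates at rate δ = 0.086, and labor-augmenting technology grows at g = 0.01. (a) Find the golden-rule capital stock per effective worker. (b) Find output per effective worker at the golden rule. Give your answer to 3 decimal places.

Break-even investment rate: n + g + δ = 0.009 + 0.01 + 0.086 = 0.105.
Golden rule sets MPK = n+g+δ: 0.42·k^(0.42−1) = 0.105, so k_gold = (0.42/0.105)^(1/0.58) ≈ 10.9153.
y_gold = 10.9153^0.42 ≈ 2.7288.

(a) k_gold ≈ 10.915; (b) y_gold ≈ 2.729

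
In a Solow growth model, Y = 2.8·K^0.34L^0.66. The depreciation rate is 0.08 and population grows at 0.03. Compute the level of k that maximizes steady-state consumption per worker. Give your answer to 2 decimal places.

Capital per worker breaks even when investment replaces (n + δ)·k; here n + δ = 0.11.
Setting f'(k) = n+δ gives 0.34·2.8·k^(0.34−1) = 0.11, hence k_gold = (0.34·2.8/0.11)^(1/0.66) ≈ 26.3067.

k_gold ≈ 26.31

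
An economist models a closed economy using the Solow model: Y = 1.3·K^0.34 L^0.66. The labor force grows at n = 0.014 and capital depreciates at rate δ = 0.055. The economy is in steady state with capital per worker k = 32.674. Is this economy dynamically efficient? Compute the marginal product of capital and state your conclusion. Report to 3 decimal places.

Capital per worker breaks even when investment replaces (n + δ)·k; here n + δ = 0.069.
MPK = 0.34·1.3·k^(0.34−1) = 0.34·1.3·32.674^(-0.66) ≈ 0.0443.
MPK < 0.069, so the economy is dynamically inefficient (over-saving).

dynamically inefficient; MPK ≈ 0.044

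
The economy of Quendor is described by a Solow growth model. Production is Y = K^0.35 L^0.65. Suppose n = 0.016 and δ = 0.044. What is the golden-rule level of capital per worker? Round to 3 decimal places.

k_gold ≈ 15.078

n + δ = 0.016 + 0.044 = 0.06.
Maximizing c = f(k) − (n+δ)·k gives f'(k) = n+δ, i.e. 0.35·k^(0.35−1) = 0.06, so k_gold = (0.35/0.06)^(1/0.65) ≈ 15.0776.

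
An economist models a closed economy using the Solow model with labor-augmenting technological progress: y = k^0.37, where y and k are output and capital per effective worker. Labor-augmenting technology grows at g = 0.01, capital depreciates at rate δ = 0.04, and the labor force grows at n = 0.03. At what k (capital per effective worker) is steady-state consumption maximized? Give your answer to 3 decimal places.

Capital per effective worker breaks even when investment replaces (n + g + δ)·k; here n + g + δ = 0.08.
Golden rule sets MPK = n+g+δ: 0.37·k^(0.37−1) = 0.08, so k_gold = (0.37/0.08)^(1/0.63) ≈ 11.3693.

k_gold ≈ 11.369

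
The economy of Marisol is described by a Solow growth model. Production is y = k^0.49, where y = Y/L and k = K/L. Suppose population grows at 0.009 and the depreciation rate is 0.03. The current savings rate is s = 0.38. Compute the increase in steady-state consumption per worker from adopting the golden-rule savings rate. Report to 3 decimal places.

Δc ≈ 0.277

Break-even investment rate: n + δ = 0.009 + 0.03 = 0.039.
Current steady state (s = 0.38): k* = (0.38/0.039)^(1/0.51) ≈ 86.8290, y* = 86.8290^0.49 ≈ 8.9114, c* = (1−0.38)·8.9114 ≈ 5.5251.
Maximizing c = f(k) − (n+δ)·k gives f'(k) = n+δ, i.e. 0.49·k^(0.49−1) = 0.039, so k_gold = (0.49/0.039)^(1/0.51) ≈ 142.9420.
y_gold = 142.9420^0.49 ≈ 11.3770, c_gold = y_gold − 0.039·k_gold ≈ 5.8023.
Gain: Δc = 5.8023 − 5.5251 ≈ 0.2772.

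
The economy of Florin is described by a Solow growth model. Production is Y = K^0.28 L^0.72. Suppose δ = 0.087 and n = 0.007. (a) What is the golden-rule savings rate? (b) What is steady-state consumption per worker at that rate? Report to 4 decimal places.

The effective depreciation rate is n + δ = 0.007 + 0.087 = 0.094.
For Cobb-Douglas, s_gold equals capital's share: s_gold = 0.28.
At the golden rule the marginal product of capital equals n+δ: 0.28·k^(0.28−1) = 0.094. Solving, k_gold = (0.28/0.094)^(1/0.72) ≈ 4.5538.
y_gold = 4.5538^0.28 ≈ 1.5288; c_gold = (1−0.28)·y_gold ≈ 1.1007.

(a) s_gold = 0.2800; (b) c_gold ≈ 1.1007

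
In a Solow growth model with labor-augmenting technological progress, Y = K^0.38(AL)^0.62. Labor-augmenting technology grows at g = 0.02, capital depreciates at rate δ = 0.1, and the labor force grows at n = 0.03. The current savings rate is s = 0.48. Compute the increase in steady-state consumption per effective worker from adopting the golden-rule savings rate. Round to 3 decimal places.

n + g + δ = 0.03 + 0.02 + 0.1 = 0.15.
Current steady state (s = 0.48): k* = (0.48/0.15)^(1/0.62) ≈ 6.5277, y* = 6.5277^0.38 ≈ 2.0399, c* = (1−0.48)·2.0399 ≈ 1.0607.
Golden rule sets MPK = n+g+δ: 0.38·k^(0.38−1) = 0.15, so k_gold = (0.38/0.15)^(1/0.62) ≈ 4.4783.
y_gold = 4.4783^0.38 ≈ 1.7678, c_gold = y_gold − 0.15·k_gold ≈ 1.0960.
Gain: Δc = 1.0960 − 1.0607 ≈ 0.0353.

Δc ≈ 0.035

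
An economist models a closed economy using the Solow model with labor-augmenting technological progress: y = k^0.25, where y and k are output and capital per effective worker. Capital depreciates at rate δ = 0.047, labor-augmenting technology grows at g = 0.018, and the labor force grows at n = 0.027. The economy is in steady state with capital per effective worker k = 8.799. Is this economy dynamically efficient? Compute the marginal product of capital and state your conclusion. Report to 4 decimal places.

dynamically inefficient; MPK ≈ 0.0489

The effective depreciation rate is n + g + δ = 0.027 + 0.018 + 0.047 = 0.092.
MPK = 0.25·k^(0.25−1) = 0.25·8.799^(-0.75) ≈ 0.0489.
MPK < 0.092, so the economy is dynamically inefficient (over-saving).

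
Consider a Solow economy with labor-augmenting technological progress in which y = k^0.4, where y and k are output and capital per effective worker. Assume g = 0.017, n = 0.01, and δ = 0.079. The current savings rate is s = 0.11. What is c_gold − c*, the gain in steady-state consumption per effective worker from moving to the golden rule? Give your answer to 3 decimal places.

Δc ≈ 0.542

n + g + δ = 0.01 + 0.017 + 0.079 = 0.106.
Current steady state (s = 0.11): k* = (0.11/0.106)^(1/0.6) ≈ 1.0637, y* = 1.0637^0.4 ≈ 1.0250, c* = (1−0.11)·1.0250 ≈ 0.9123.
Golden rule sets MPK = n+g+δ: 0.4·k^(0.4−1) = 0.106, so k_gold = (0.4/0.106)^(1/0.6) ≈ 9.1465.
y_gold = 9.1465^0.4 ≈ 2.4238, c_gold = y_gold − 0.106·k_gold ≈ 1.4543.
Gain: Δc = 1.4543 − 0.9123 ≈ 0.5420.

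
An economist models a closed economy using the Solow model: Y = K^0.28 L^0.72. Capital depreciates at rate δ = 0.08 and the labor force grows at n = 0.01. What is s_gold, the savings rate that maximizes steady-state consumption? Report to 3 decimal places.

s_gold = 0.280

n + δ = 0.01 + 0.08 = 0.09.
At the golden rule MPK = n+δ, and in any Cobb-Douglas steady state s = (n+δ)·k/y = MPK·k/y = capital's share 0.28.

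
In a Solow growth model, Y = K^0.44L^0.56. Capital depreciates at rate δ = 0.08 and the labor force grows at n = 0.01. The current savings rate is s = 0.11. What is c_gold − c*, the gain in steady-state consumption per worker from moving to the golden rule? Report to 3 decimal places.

Δc ≈ 0.907

Capital per worker breaks even when investment replaces (n + δ)·k; here n + δ = 0.09.
Current steady state (s = 0.11): k* = (0.11/0.09)^(1/0.56) ≈ 1.4310, y* = 1.4310^0.44 ≈ 1.1708, c* = (1−0.11)·1.1708 ≈ 1.0420.
Setting f'(k) = n+δ gives 0.44·k^(0.44−1) = 0.09, hence k_gold = (0.44/0.09)^(1/0.56) ≈ 17.0111.
y_gold = 17.0111^0.44 ≈ 3.4795, c_gold = y_gold − 0.09·k_gold ≈ 1.9485.
Gain: Δc = 1.9485 − 1.0420 ≈ 0.9066.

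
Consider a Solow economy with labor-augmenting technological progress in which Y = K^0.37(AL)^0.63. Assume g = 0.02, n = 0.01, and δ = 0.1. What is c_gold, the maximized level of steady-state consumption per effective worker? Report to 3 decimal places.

The effective depreciation rate is n + g + δ = 0.01 + 0.02 + 0.1 = 0.13.
Setting f'(k) = n+g+δ gives 0.37·k^(0.37−1) = 0.13, hence k_gold = (0.37/0.13)^(1/0.63) ≈ 5.2607.
y_gold = 5.2607^0.37 ≈ 1.8484.
c_gold = y_gold − (n+g+δ)·k_gold = 1.8484 − 0.13·5.2607 ≈ 1.1645.

c_gold ≈ 1.164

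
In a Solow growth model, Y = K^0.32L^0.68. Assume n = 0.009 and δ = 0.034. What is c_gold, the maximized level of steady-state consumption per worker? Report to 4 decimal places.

Break-even investment rate: n + δ = 0.009 + 0.034 = 0.043.
Maximizing c = f(k) − (n+δ)·k gives f'(k) = n+δ, i.e. 0.32·k^(0.32−1) = 0.043, so k_gold = (0.32/0.043)^(1/0.68) ≈ 19.1375.
y_gold = 19.1375^0.32 ≈ 2.5716.
c_gold = y_gold − (n+δ)·k_gold = 2.5716 − 0.043·19.1375 ≈ 1.7487.

c_gold ≈ 1.7487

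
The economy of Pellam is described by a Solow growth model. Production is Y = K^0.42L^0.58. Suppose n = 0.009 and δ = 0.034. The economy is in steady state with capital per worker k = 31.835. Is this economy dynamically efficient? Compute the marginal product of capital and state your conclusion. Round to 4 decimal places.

Capital per worker breaks even when investment replaces (n + δ)·k; here n + δ = 0.043.
MPK = 0.42·k^(0.42−1) = 0.42·31.835^(-0.58) ≈ 0.0564.
MPK > 0.043, so the economy is dynamically efficient (under-saving).

dynamically efficient; MPK ≈ 0.0564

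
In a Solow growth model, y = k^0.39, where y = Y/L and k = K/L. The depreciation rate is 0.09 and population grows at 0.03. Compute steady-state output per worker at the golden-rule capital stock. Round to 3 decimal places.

y_gold ≈ 2.125

Capital per worker breaks even when investment replaces (n + δ)·k; here n + δ = 0.12.
At the golden rule the marginal product of capital equals n+δ: 0.39·k^(0.39−1) = 0.12. Solving, k_gold = (0.39/0.12)^(1/0.61) ≈ 6.9048.
Output: y_gold = k_gold^0.39 = 6.9048^0.39 ≈ 2.1246.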